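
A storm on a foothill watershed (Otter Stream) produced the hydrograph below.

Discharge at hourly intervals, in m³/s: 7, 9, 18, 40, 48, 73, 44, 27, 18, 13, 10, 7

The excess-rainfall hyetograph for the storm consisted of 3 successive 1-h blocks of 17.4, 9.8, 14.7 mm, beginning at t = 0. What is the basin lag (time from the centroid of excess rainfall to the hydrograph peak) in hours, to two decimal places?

t_L ≈ 3.56 h

Centroid of excess rainfall: t_c = Σ P_i·t̄_i / ΣP_i = 1.4356 h (block centres at 0.5, 1.5, 2.5 h).
Hydrograph peak occurs at t = 5 h, so basin lag t_L = 5 − 1.4356 = 3.56 h.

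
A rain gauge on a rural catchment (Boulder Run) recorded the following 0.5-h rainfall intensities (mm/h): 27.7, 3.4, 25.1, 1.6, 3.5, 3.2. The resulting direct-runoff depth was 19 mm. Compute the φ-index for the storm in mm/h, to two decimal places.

Only the 2 blocks with intensity above φ contribute runoff: 27.7, 25.1 mm/h.
Σ(I−φ)·Δt = d  ⇒  (27.7+25.1 − 2φ)·0.5 = 19
φ = (52.80 − 19/0.5) / 2 = 7.40 mm/h.

φ ≈ 7.40 mm/h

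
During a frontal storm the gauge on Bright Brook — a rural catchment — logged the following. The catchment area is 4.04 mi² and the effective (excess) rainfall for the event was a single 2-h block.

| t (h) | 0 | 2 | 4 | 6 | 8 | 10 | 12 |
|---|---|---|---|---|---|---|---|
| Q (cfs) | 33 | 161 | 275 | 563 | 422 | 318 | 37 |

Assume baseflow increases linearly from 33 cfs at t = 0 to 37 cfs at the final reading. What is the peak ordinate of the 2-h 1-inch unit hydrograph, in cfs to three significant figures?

U_p ≈ 440 cfs

Direct runoff: 0.00, 127.33, 240.67, 528.00, 386.33, 281.67, 0.00 cfs; ΣQ_DR = 1564 cfs, peak = 528.00 cfs.
Runoff depth d = ΣQ_DR·Δt / A = 1564 × 7200 / (4.04 mi²) = 1.200 in.
The 1-inch UH is the DRH scaled by (1 in)/d, so U_p = 528.00 × 1/1.200 = 440 cfs.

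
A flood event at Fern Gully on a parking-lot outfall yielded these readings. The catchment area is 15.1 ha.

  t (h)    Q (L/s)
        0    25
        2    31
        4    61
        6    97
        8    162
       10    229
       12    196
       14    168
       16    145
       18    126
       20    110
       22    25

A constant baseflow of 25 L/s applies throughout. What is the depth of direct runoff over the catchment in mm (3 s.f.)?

Direct runoff: 0.0, 6.0, 36.0, 72.0, 137.0, 204.0, 171.0, 143.0, 120.0, 101.0, 85.0, 0.0 L/s; ΣQ_DR = 1075 L/s.
V = ΣQ_DR · Δt = 1075 × 7200 s = 7.740 × 10^6 L.
Over A = 15.1 ha, depth = V / A = 51.3 mm.

d ≈ 51.3 mm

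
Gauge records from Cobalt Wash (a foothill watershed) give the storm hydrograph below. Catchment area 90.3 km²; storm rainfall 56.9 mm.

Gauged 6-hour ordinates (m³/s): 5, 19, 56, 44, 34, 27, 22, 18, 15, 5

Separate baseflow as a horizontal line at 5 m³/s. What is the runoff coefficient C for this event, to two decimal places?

ΣQ_DR = 195.0 m³/s; V = ΣQ_DR·Δt = 4.212 × 10^6 m³.
Runoff depth d = V / A = 46.64 mm.
C = d / P = 46.64 / 56.9 = 0.82.

C ≈ 0.82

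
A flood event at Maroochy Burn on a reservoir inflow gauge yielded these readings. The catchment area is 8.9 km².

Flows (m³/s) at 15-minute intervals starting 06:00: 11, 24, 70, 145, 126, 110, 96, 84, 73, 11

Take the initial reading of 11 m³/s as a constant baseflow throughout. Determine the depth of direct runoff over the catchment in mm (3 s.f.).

Direct runoff: 0.0, 13.0, 59.0, 134.0, 115.0, 99.0, 85.0, 73.0, 62.0, 0.0 m³/s; ΣQ_DR = 640.0 m³/s.
V = ΣQ_DR · Δt = 640.0 × 900 s = 5.760 × 10^5 m³.
Over A = 8.9 km², depth = V / A = 64.7 mm.

d ≈ 64.7 mm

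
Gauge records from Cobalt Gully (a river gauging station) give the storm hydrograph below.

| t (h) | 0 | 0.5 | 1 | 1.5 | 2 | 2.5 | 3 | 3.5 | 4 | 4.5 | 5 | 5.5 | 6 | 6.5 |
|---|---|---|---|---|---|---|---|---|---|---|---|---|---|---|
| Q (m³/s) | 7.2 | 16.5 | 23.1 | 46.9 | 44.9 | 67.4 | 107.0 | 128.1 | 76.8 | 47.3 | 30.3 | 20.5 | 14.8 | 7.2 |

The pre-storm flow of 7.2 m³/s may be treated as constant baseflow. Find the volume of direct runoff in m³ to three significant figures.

Direct-runoff ordinates (Q − Q_b): 0.0, 9.3, 15.9, 39.7, 37.7, 60.2, 99.8, 120.9, 69.6, 40.1, 23.1, 13.3, 7.6, 0.0 m³/s.
ΣQ_DR = 537.2 m³/s.
With Δt = 0.5 h = 1800 s, V = ΣQ_DR · Δt = 537.2 × 1800 = 9.67 × 10^5 m³.

V ≈ 9.67 × 10^5 m³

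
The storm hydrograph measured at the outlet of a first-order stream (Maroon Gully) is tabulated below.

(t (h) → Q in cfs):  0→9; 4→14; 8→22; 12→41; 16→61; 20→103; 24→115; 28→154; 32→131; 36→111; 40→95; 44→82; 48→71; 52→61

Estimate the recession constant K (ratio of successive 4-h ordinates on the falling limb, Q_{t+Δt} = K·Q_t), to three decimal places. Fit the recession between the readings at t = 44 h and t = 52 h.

Using the recession-limb readings at t = 44 h and t = 52 h: Q falls from 82 to 61 cfs over 2 intervals.
K = (Q₂/Q₁)^(1/2) = (61/82)^(1/2) = 0.862.

K ≈ 0.862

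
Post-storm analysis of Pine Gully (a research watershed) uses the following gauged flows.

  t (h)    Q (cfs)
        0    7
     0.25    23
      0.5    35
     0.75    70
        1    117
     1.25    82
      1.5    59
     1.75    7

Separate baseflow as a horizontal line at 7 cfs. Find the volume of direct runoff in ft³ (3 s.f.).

V ≈ 3.10 × 10^5 ft³

Direct-runoff ordinates (Q − Q_b): 0.0, 16.0, 28.0, 63.0, 110.0, 75.0, 52.0, 0.0 cfs.
ΣQ_DR = 344.0 cfs.
With Δt = 0.25 h = 900 s, V = ΣQ_DR · Δt = 344.0 × 900 = 3.10 × 10^5 ft³.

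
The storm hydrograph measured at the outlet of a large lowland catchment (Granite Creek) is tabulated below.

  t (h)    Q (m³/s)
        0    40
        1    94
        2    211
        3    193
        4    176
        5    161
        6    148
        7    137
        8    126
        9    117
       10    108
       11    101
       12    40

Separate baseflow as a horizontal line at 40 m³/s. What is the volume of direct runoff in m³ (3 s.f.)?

Direct-runoff ordinates (Q − Q_b): 0.0, 54.0, 171.0, 153.0, 136.0, 121.0, 108.0, 97.0, 86.0, 77.0, 68.0, 61.0, 0.0 m³/s.
ΣQ_DR = 1132 m³/s.
With Δt = 1 h = 3600 s, V = ΣQ_DR · Δt = 1132 × 3600 = 4.08 × 10^6 m³.

V ≈ 4.08 × 10^6 m³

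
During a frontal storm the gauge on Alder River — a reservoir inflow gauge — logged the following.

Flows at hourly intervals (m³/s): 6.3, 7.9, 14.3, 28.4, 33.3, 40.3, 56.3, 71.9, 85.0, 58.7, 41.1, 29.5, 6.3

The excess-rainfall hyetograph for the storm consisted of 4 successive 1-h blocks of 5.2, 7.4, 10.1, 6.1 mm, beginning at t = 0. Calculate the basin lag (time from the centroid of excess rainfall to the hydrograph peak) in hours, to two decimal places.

t_L ≈ 5.91 h

Centroid of excess rainfall: t_c = Σ P_i·t̄_i / ΣP_i = 2.0938 h (block centres at 0.5, 1.5, 2.5, 3.5 h).
Hydrograph peak occurs at t = 8 h, so basin lag t_L = 8 − 2.0938 = 5.91 h.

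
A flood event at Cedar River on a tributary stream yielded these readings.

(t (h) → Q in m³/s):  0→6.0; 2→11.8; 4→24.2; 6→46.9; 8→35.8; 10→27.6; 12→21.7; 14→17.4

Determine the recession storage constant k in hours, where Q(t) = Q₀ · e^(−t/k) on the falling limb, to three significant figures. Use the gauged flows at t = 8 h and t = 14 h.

On the falling limb, Q drops from 35.8 to 17.4 m³/s between t = 8 h and t = 14 h (Δt = 6 h).
k = −Δt / ln(Q₂/Q₁) = −6 / ln(17.4/35.8) = 8.32 h.

k ≈ 8.32 h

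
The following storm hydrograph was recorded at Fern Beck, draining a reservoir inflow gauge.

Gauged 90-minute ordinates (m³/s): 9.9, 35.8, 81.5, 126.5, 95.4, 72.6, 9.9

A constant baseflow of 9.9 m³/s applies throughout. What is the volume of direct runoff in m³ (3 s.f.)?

Direct-runoff ordinates (Q − Q_b): 0.0, 25.9, 71.6, 116.6, 85.5, 62.7, 0.0 m³/s.
ΣQ_DR = 362.3 m³/s.
With Δt = 1.5 h = 5400 s, V = ΣQ_DR · Δt = 362.3 × 5400 = 1.96 × 10^6 m³.

V ≈ 1.96 × 10^6 m³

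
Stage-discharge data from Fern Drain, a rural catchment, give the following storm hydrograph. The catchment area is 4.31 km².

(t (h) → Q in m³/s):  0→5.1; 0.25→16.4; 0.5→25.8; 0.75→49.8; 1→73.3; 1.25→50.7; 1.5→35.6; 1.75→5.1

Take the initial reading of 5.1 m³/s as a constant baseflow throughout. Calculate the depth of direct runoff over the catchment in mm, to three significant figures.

Direct runoff: 0.0, 11.3, 20.7, 44.7, 68.2, 45.6, 30.5, 0.0 m³/s; ΣQ_DR = 221.0 m³/s.
V = ΣQ_DR · Δt = 221.0 × 900 s = 1.989 × 10^5 m³.
Over A = 4.31 km², depth = V / A = 46.1 mm.

d ≈ 46.1 mm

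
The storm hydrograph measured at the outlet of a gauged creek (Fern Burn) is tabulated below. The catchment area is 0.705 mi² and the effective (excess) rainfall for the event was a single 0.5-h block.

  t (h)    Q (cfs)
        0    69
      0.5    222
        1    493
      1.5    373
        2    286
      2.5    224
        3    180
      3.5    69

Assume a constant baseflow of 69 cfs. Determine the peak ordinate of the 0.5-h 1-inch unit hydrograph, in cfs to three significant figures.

Direct runoff: 0.0, 153.0, 424.0, 304.0, 217.0, 155.0, 111.0, 0.0 cfs; ΣQ_DR = 1364 cfs, peak = 424.0 cfs.
Runoff depth d = ΣQ_DR·Δt / A = 1364 × 1800 / (0.705 mi²) = 1.499 in.
The 1-inch UH is the DRH scaled by (1 in)/d, so U_p = 424.0 × 1/1.499 = 283 cfs.

U_p ≈ 283 cfs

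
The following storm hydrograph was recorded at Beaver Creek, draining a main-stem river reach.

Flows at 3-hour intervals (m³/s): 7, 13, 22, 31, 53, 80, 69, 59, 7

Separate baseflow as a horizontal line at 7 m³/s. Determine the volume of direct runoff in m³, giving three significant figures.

V ≈ 3.00 × 10^6 m³

Direct-runoff ordinates (Q − Q_b): 0.0, 6.0, 15.0, 24.0, 46.0, 73.0, 62.0, 52.0, 0.0 m³/s.
ΣQ_DR = 278.0 m³/s.
With Δt = 3 h = 10800 s, V = ΣQ_DR · Δt = 278.0 × 10800 = 3.00 × 10^6 m³.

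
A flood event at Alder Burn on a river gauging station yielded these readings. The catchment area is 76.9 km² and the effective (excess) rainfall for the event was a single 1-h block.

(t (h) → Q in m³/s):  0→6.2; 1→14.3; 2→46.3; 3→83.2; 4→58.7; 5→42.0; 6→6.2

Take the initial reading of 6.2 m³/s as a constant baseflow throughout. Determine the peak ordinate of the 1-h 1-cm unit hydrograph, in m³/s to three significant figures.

Direct runoff: 0.0, 8.1, 40.1, 77.0, 52.5, 35.8, 0.0 m³/s; ΣQ_DR = 213.5 m³/s, peak = 77.0 m³/s.
Runoff depth d = ΣQ_DR·Δt / A = 213.5 × 3600 / (76.9 km²) = 9.995 mm.
The 1-cm UH is the DRH scaled by (10 mm)/d, so U_p = 77.0 × 10/9.995 = 77.0 m³/s.

U_p ≈ 77.0 m³/s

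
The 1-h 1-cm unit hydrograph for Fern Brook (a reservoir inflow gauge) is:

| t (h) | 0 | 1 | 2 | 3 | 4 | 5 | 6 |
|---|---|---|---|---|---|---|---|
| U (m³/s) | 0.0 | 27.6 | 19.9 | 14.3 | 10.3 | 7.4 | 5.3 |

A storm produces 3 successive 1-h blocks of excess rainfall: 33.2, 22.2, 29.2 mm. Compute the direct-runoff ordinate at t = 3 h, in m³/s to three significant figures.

By discrete convolution, Q_j = Σ (P_i / 10 mm) · U_{j−i}.
At t = 3 h (j=3): Q = (33.2/10)·14.3 + (22.2/10)·19.9 + (29.2/10)·27.6 = 172 m³/s.

Q ≈ 172 m³/s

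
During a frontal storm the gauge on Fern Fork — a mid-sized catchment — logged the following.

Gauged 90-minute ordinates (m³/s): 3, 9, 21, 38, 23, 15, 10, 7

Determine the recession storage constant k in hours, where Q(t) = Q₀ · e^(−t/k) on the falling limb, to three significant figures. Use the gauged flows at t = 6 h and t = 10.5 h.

k ≈ 3.78 h

On the falling limb, Q drops from 23 to 7 m³/s between t = 6 h and t = 10.5 h (Δt = 4.5 h).
k = −Δt / ln(Q₂/Q₁) = −4.5 / ln(7/23) = 3.78 h.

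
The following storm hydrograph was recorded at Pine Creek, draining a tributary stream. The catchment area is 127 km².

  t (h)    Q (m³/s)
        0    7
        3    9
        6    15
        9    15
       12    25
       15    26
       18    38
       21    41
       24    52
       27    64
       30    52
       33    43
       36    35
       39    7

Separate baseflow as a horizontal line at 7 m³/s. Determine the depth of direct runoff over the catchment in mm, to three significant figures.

Direct runoff: 0.0, 2.0, 8.0, 8.0, 18.0, 19.0, 31.0, 34.0, 45.0, 57.0, 45.0, 36.0, 28.0, 0.0 m³/s; ΣQ_DR = 331.0 m³/s.
V = ΣQ_DR · Δt = 331.0 × 10800 s = 3.575 × 10^6 m³.
Over A = 127 km², depth = V / A = 28.1 mm.

d ≈ 28.1 mm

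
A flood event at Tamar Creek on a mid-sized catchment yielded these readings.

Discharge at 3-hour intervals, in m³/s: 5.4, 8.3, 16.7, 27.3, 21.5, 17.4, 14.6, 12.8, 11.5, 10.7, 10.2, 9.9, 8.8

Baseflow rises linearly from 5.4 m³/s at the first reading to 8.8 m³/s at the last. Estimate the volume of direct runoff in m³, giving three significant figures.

Direct-runoff ordinates (Q − Q_b): 0.00, 2.62, 10.73, 21.05, 14.97, 10.58, 7.50, 5.42, 3.83, 2.75, 1.97, 1.38, 0.00 m³/s.
ΣQ_DR = 82.80 m³/s.
With Δt = 3 h = 10800 s, V = ΣQ_DR · Δt = 82.80 × 10800 = 8.94 × 10^5 m³.

V ≈ 8.94 × 10^5 m³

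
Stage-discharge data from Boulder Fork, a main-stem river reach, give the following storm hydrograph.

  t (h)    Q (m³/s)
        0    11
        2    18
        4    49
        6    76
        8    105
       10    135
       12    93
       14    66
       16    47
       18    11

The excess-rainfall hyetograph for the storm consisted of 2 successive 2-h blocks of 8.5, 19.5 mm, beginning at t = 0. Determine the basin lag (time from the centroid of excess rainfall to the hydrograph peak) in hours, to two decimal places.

Centroid of excess rainfall: t_c = Σ P_i·t̄_i / ΣP_i = 2.3929 h (block centres at 1, 3 h).
Hydrograph peak occurs at t = 10 h, so basin lag t_L = 10 − 2.3929 = 7.61 h.

t_L ≈ 7.61 h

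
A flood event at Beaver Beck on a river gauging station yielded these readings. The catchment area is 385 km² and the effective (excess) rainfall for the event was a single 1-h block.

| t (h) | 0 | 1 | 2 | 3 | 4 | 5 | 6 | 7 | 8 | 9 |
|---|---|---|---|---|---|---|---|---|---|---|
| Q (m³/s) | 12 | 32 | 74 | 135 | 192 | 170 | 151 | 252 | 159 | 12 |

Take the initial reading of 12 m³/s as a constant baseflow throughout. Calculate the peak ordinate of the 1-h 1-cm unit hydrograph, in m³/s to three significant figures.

Direct runoff: 0.0, 20.0, 62.0, 123.0, 180.0, 158.0, 139.0, 240.0, 147.0, 0.0 m³/s; ΣQ_DR = 1069 m³/s, peak = 240.0 m³/s.
Runoff depth d = ΣQ_DR·Δt / A = 1069 × 3600 / (385 km²) = 9.996 mm.
The 1-cm UH is the DRH scaled by (10 mm)/d, so U_p = 240.0 × 10/9.996 = 240 m³/s.

U_p ≈ 240 m³/s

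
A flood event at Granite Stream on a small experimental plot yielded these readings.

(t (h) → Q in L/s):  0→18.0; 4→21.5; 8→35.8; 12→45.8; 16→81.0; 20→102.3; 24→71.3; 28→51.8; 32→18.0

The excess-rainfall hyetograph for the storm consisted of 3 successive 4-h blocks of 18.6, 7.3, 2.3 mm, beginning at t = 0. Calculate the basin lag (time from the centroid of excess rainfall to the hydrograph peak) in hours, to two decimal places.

t_L ≈ 16.31 h

Centroid of excess rainfall: t_c = Σ P_i·t̄_i / ΣP_i = 3.6879 h (block centres at 2, 6, 10 h).
Hydrograph peak occurs at t = 20 h, so basin lag t_L = 20 − 3.6879 = 16.31 h.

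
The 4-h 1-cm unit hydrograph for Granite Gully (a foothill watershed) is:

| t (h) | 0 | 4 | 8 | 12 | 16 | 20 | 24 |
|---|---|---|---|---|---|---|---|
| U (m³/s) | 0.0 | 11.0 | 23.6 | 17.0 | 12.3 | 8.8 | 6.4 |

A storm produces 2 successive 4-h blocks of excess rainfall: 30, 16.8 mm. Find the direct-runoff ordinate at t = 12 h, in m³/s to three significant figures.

Q ≈ 90.6 m³/s

By discrete convolution, Q_j = Σ (P_i / 10 mm) · U_{j−i}.
At t = 12 h (j=3): Q = (30/10)·17.0 + (16.8/10)·23.6 = 90.6 m³/s.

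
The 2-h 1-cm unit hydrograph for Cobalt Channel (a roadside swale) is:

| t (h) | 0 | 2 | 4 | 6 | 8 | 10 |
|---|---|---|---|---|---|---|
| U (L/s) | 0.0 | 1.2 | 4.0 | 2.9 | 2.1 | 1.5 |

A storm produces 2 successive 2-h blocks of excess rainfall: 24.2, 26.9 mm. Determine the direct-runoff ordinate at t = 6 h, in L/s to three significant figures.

By discrete convolution, Q_j = Σ (P_i / 10 mm) · U_{j−i}.
At t = 6 h (j=3): Q = (24.2/10)·2.9 + (26.9/10)·4.0 = 17.8 L/s.

Q ≈ 17.8 L/s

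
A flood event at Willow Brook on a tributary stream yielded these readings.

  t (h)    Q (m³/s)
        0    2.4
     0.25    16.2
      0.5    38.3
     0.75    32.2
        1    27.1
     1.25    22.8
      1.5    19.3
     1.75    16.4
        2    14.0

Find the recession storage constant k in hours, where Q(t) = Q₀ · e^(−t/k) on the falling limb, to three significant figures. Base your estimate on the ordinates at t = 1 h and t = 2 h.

k ≈ 1.51 h

On the falling limb, Q drops from 27.1 to 14.0 m³/s between t = 1 h and t = 2 h (Δt = 1 h).
k = −Δt / ln(Q₂/Q₁) = −1 / ln(14.0/27.1) = 1.51 h.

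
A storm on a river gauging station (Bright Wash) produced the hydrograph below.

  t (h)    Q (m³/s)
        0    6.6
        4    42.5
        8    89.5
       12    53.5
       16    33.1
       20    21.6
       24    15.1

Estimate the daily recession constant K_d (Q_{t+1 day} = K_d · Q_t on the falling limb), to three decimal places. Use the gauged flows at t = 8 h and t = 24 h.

K_d ≈ 0.069

Between t = 8 h and t = 24 h the flow falls from 89.5 to 15.1 m³/s over 4×4 h = 16 h.
Per-interval ratio K = (15.1/89.5)^(1/4) = 0.6409; K_d = K^(24/4) = 0.069.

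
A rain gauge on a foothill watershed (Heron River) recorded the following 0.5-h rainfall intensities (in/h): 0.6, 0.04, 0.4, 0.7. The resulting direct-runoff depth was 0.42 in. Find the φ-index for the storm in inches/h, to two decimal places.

φ ≈ 0.29 in/h

Only the 3 blocks with intensity above φ contribute runoff: 0.6, 0.4, 0.7 in/h.
Σ(I−φ)·Δt = d  ⇒  (0.6+0.4+0.7 − 3φ)·0.5 = 0.42
φ = (1.700 − 0.42/0.5) / 3 = 0.29 in/h.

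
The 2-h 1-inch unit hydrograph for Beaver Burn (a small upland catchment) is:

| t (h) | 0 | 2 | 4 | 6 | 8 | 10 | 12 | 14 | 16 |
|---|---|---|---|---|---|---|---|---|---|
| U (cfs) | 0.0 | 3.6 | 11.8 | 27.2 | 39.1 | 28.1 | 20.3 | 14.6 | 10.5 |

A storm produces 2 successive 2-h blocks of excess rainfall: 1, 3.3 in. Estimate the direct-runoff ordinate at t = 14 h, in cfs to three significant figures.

Q ≈ 81.6 cfs

By discrete convolution, Q_j = Σ (P_i / 1 in) · U_{j−i}.
At t = 14 h (j=7): Q = (1/1)·14.6 + (3.3/1)·20.3 = 81.6 cfs.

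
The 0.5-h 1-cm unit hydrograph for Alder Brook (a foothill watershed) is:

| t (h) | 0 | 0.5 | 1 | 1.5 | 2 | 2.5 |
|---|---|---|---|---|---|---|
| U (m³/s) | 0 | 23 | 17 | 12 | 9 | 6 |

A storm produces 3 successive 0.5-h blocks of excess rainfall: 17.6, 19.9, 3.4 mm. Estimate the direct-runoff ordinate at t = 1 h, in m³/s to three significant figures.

By discrete convolution, Q_j = Σ (P_i / 10 mm) · U_{j−i}.
At t = 1 h (j=2): Q = (17.6/10)·17 + (19.9/10)·23 + (3.4/10)·0 = 75.7 m³/s.

Q ≈ 75.7 m³/s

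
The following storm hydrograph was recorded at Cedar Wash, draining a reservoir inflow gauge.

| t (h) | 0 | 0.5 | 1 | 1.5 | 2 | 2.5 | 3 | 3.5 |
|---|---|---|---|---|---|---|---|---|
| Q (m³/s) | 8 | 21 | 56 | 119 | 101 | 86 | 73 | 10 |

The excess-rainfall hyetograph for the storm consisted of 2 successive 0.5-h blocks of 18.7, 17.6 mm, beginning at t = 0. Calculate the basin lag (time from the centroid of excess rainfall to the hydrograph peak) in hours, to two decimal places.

t_L ≈ 1.01 h

Centroid of excess rainfall: t_c = Σ P_i·t̄_i / ΣP_i = 0.4924 h (block centres at 0.25, 0.75 h).
Hydrograph peak occurs at t = 1.5 h, so basin lag t_L = 1.5 − 0.4924 = 1.01 h.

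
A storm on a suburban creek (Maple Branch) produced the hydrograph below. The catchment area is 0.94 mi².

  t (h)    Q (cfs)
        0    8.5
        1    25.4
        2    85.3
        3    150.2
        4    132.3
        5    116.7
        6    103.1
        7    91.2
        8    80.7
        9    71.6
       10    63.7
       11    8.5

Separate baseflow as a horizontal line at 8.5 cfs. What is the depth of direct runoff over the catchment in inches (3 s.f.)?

d ≈ 1.38 in

Direct runoff: 0.0, 16.9, 76.8, 141.7, 123.8, 108.2, 94.6, 82.7, 72.2, 63.1, 55.2, 0.0 cfs; ΣQ_DR = 835.2 cfs.
V = ΣQ_DR · Δt = 835.2 × 3600 s = 3.007 × 10^6 ft³.
Over A = 0.94 mi², depth = V / A = 1.38 in.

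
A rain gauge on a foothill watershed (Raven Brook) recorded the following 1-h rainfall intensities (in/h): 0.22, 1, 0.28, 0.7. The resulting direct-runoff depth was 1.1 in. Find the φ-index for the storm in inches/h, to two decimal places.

Only the 2 blocks with intensity above φ contribute runoff: 1, 0.7 in/h.
Σ(I−φ)·Δt = d  ⇒  (1+0.7 − 2φ)·1 = 1.1
φ = (1.700 − 1.1/1) / 2 = 0.30 in/h.

φ ≈ 0.30 in/h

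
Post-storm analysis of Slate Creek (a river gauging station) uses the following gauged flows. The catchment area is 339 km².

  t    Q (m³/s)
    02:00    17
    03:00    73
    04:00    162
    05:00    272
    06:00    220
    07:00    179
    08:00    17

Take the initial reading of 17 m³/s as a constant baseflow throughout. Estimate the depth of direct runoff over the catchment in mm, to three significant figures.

Direct runoff: 0.0, 56.0, 145.0, 255.0, 203.0, 162.0, 0.0 m³/s; ΣQ_DR = 821.0 m³/s.
V = ΣQ_DR · Δt = 821.0 × 3600 s = 2.956 × 10^6 m³.
Over A = 339 km², depth = V / A = 8.72 mm.

d ≈ 8.72 mm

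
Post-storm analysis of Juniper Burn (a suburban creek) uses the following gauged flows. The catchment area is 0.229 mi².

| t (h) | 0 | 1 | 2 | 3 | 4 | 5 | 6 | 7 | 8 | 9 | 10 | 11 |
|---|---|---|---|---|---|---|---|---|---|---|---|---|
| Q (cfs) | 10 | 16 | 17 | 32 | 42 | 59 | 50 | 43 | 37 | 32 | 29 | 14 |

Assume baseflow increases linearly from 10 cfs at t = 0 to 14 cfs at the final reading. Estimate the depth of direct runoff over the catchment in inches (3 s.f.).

Direct runoff: 0.00, 5.64, 6.27, 20.91, 30.55, 47.18, 37.82, 30.45, 24.09, 18.73, 15.36, 0.00 cfs; ΣQ_DR = 237.0 cfs.
V = ΣQ_DR · Δt = 237.0 × 3600 s = 8.532 × 10^5 ft³.
Over A = 0.229 mi², depth = V / A = 1.60 in.

d ≈ 1.60 in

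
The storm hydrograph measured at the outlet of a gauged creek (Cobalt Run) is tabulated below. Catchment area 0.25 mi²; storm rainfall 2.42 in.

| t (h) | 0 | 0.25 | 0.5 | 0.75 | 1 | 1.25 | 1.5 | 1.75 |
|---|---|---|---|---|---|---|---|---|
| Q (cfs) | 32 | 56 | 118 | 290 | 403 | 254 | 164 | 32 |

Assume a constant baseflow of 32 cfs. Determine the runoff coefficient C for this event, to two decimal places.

ΣQ_DR = 1093 cfs; V = ΣQ_DR·Δt = 9.837 × 10^5 ft³.
Runoff depth d = V / A = 1.694 in.
C = d / P = 1.694 / 2.42 = 0.70.

C ≈ 0.70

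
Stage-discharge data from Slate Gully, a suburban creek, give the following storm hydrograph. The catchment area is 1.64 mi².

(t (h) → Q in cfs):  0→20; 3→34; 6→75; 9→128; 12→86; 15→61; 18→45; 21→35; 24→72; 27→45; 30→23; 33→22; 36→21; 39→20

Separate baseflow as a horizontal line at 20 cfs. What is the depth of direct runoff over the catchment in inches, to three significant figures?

Direct runoff: 0.0, 14.0, 55.0, 108.0, 66.0, 41.0, 25.0, 15.0, 52.0, 25.0, 3.0, 2.0, 1.0, 0.0 cfs; ΣQ_DR = 407.0 cfs.
V = ΣQ_DR · Δt = 407.0 × 10800 s = 4.396 × 10^6 ft³.
Over A = 1.64 mi², depth = V / A = 1.15 in.

d ≈ 1.15 in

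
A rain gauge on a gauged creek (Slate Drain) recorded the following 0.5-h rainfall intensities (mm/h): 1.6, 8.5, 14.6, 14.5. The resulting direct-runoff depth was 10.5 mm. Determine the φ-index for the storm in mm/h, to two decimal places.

φ ≈ 5.53 mm/h

Only the 3 blocks with intensity above φ contribute runoff: 8.5, 14.6, 14.5 mm/h.
Σ(I−φ)·Δt = d  ⇒  (8.5+14.6+14.5 − 3φ)·0.5 = 10.5
φ = (37.60 − 10.5/0.5) / 3 = 5.53 mm/h.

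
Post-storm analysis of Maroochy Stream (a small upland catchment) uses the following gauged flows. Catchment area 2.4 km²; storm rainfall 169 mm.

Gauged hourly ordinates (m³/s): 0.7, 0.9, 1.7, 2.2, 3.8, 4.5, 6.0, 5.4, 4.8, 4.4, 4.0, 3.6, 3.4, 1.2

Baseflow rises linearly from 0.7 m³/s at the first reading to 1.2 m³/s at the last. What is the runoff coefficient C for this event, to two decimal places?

ΣQ_DR = 33.30 m³/s; V = ΣQ_DR·Δt = 1.199 × 10^5 m³.
Runoff depth d = V / A = 49.95 mm.
C = d / P = 49.95 / 169 = 0.30.

C ≈ 0.30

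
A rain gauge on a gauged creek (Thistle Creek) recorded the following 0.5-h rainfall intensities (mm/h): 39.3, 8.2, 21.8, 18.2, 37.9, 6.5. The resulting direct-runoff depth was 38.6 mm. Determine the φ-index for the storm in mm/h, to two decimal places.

Only the 4 blocks with intensity above φ contribute runoff: 39.3, 21.8, 18.2, 37.9 mm/h.
Σ(I−φ)·Δt = d  ⇒  (39.3+21.8+18.2+37.9 − 4φ)·0.5 = 38.6
φ = (117.2 − 38.6/0.5) / 4 = 10.00 mm/h.

φ ≈ 10.00 mm/h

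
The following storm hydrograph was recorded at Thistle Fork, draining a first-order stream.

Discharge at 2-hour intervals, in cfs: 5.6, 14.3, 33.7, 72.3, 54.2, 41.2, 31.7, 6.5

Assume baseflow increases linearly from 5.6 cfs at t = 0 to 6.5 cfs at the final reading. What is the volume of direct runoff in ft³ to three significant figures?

V ≈ 1.52 × 10^6 ft³

Direct-runoff ordinates (Q − Q_b): 0.00, 8.57, 27.84, 66.31, 48.09, 34.96, 25.33, 0.00 cfs.
ΣQ_DR = 211.1 cfs.
With Δt = 2 h = 7200 s, V = ΣQ_DR · Δt = 211.1 × 7200 = 1.52 × 10^6 ft³.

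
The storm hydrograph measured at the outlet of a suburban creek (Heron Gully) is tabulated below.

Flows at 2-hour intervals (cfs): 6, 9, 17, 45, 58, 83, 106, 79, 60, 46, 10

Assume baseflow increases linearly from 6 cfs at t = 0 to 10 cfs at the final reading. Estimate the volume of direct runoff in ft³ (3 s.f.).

V ≈ 3.10 × 10^6 ft³

Direct-runoff ordinates (Q − Q_b): 0.00, 2.60, 10.20, 37.80, 50.40, 75.00, 97.60, 70.20, 50.80, 36.40, 0.00 cfs.
ΣQ_DR = 431.0 cfs.
With Δt = 2 h = 7200 s, V = ΣQ_DR · Δt = 431.0 × 7200 = 3.10 × 10^6 ft³.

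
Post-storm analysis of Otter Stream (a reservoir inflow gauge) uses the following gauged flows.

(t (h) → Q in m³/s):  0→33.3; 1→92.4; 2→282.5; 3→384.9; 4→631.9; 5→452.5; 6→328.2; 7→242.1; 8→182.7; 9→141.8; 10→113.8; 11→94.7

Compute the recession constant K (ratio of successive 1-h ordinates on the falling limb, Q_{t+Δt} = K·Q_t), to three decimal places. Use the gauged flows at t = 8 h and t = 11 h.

K ≈ 0.803

Using the recession-limb readings at t = 8 h and t = 11 h: Q falls from 182.7 to 94.7 m³/s over 3 intervals.
K = (Q₂/Q₁)^(1/3) = (94.7/182.7)^(1/3) = 0.803.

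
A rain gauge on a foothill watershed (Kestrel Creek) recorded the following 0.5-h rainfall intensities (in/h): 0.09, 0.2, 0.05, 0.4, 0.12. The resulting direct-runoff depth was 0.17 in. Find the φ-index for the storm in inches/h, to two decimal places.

Only the 2 blocks with intensity above φ contribute runoff: 0.2, 0.4 in/h.
Σ(I−φ)·Δt = d  ⇒  (0.2+0.4 − 2φ)·0.5 = 0.17
φ = (0.6000 − 0.17/0.5) / 2 = 0.13 in/h.

φ ≈ 0.13 in/h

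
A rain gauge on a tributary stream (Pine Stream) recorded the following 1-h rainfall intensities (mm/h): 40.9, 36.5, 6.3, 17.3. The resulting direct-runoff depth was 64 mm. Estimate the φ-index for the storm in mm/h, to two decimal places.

φ ≈ 10.23 mm/h

Only the 3 blocks with intensity above φ contribute runoff: 40.9, 36.5, 17.3 mm/h.
Σ(I−φ)·Δt = d  ⇒  (40.9+36.5+17.3 − 3φ)·1 = 64
φ = (94.70 − 64/1) / 3 = 10.23 mm/h.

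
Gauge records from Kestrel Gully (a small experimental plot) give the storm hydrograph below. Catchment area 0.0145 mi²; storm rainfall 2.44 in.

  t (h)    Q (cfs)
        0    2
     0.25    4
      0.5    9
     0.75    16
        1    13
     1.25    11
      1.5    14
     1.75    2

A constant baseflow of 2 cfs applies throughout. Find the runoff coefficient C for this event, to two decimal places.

ΣQ_DR = 55.00 cfs; V = ΣQ_DR·Δt = 49500 ft³.
Runoff depth d = V / A = 1.469 in.
C = d / P = 1.469 / 2.44 = 0.60.

C ≈ 0.60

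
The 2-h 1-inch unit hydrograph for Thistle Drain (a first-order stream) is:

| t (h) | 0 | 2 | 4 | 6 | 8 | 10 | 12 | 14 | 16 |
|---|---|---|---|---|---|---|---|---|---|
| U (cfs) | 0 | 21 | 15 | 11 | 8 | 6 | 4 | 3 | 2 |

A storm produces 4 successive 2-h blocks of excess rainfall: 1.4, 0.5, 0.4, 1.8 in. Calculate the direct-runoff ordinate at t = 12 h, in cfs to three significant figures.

Q ≈ 31.6 cfs

By discrete convolution, Q_j = Σ (P_i / 1 in) · U_{j−i}.
At t = 12 h (j=6): Q = (1.4/1)·4 + (0.5/1)·6 + (0.4/1)·8 + (1.8/1)·11 = 31.6 cfs.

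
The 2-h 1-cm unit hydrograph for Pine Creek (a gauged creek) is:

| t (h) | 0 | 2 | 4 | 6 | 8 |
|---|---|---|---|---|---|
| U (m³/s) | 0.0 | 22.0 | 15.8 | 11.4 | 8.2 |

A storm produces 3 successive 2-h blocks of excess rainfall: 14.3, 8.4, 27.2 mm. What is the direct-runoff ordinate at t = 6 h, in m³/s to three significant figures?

Q ≈ 89.4 m³/s

By discrete convolution, Q_j = Σ (P_i / 10 mm) · U_{j−i}.
At t = 6 h (j=3): Q = (14.3/10)·11.4 + (8.4/10)·15.8 + (27.2/10)·22.0 = 89.4 m³/s.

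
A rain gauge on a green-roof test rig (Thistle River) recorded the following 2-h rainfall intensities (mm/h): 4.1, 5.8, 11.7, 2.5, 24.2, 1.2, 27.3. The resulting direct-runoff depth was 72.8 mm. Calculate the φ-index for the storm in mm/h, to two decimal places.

φ ≈ 8.93 mm/h

Only the 3 blocks with intensity above φ contribute runoff: 11.7, 24.2, 27.3 mm/h.
Σ(I−φ)·Δt = d  ⇒  (11.7+24.2+27.3 − 3φ)·2 = 72.8
φ = (63.20 − 72.8/2) / 3 = 8.93 mm/h.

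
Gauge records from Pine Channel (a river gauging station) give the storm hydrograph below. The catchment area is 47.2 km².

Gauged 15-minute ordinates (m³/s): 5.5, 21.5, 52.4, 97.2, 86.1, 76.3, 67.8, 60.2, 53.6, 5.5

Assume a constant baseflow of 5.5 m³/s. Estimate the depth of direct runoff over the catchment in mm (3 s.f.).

d ≈ 8.98 mm

Direct runoff: 0.0, 16.0, 46.9, 91.7, 80.6, 70.8, 62.3, 54.7, 48.1, 0.0 m³/s; ΣQ_DR = 471.1 m³/s.
V = ΣQ_DR · Δt = 471.1 × 900 s = 4.240 × 10^5 m³.
Over A = 47.2 km², depth = V / A = 8.98 mm.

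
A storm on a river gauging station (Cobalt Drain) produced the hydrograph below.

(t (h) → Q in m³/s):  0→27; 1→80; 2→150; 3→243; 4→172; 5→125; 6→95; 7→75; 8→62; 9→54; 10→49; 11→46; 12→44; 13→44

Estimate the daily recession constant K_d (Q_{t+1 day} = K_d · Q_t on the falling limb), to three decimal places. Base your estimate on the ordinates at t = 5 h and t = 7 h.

Between t = 5 h and t = 7 h the flow falls from 125 to 75 m³/s over 2×1 h = 2 h.
Per-interval ratio K = (75/125)^(1/2) = 0.7746; K_d = K^(24/1) = 0.002.

K_d ≈ 0.002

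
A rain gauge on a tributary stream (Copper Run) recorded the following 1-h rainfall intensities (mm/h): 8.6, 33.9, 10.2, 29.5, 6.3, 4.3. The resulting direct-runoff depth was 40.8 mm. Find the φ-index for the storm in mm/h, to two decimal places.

Only the 2 blocks with intensity above φ contribute runoff: 33.9, 29.5 mm/h.
Σ(I−φ)·Δt = d  ⇒  (33.9+29.5 − 2φ)·1 = 40.8
φ = (63.40 − 40.8/1) / 2 = 11.30 mm/h.

φ ≈ 11.30 mm/h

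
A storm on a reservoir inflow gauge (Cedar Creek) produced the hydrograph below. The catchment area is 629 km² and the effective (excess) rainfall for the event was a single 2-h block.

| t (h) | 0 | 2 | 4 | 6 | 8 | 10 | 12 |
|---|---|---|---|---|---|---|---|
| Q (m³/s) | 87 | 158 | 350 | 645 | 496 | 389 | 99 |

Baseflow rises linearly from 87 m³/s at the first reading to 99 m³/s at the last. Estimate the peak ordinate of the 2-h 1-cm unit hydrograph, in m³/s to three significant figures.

Direct runoff: 0.00, 69.00, 259.00, 552.00, 401.00, 292.00, 0.00 m³/s; ΣQ_DR = 1573 m³/s, peak = 552.00 m³/s.
Runoff depth d = ΣQ_DR·Δt / A = 1573 × 7200 / (629 km²) = 18.01 mm.
The 1-cm UH is the DRH scaled by (10 mm)/d, so U_p = 552.00 × 10/18.01 = 307 m³/s.

U_p ≈ 307 m³/s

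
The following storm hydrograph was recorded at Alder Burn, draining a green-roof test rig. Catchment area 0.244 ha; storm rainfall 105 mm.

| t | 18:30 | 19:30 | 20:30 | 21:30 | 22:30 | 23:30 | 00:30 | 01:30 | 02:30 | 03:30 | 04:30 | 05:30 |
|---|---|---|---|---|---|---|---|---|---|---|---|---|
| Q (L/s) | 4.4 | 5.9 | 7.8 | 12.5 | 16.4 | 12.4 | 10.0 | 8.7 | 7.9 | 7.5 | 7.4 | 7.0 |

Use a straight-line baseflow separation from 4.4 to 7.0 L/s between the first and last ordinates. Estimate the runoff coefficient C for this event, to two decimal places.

C ≈ 0.56

ΣQ_DR = 39.50 L/s; V = ΣQ_DR·Δt = 1.422 × 10^5 L.
Runoff depth d = V / A = 58.28 mm.
C = d / P = 58.28 / 105 = 0.56.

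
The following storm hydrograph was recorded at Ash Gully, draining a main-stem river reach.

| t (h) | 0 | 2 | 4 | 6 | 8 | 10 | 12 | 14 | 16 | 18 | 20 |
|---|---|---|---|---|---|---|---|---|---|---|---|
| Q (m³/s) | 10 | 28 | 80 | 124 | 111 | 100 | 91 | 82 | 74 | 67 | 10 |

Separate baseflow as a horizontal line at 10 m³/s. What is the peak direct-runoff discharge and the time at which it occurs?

Q_p = 114.0 m³/s at t = 6 h

Subtracting baseflow gives direct-runoff ordinates: 0.0, 18.0, 70.0, 114.0, 101.0, 90.0, 81.0, 72.0, 64.0, 57.0, 0.0 m³/s.
The maximum is 114.0 m³/s, occurring at the reading for t = 6 h.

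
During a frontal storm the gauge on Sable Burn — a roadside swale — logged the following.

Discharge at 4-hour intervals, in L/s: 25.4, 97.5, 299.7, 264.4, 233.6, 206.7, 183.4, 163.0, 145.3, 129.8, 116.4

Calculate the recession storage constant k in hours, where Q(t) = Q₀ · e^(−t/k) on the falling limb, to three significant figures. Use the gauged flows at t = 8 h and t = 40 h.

On the falling limb, Q drops from 299.7 to 116.4 L/s between t = 8 h and t = 40 h (Δt = 32 h).
k = −Δt / ln(Q₂/Q₁) = −32 / ln(116.4/299.7) = 33.8 h.

k ≈ 33.8 h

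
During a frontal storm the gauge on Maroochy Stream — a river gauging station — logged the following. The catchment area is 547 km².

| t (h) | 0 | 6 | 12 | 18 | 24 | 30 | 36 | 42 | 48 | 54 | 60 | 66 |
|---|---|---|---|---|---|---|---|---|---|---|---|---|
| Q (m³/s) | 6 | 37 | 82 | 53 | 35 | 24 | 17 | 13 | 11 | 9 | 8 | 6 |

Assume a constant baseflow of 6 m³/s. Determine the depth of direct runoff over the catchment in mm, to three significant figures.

d ≈ 9.04 mm

Direct runoff: 0.0, 31.0, 76.0, 47.0, 29.0, 18.0, 11.0, 7.0, 5.0, 3.0, 2.0, 0.0 m³/s; ΣQ_DR = 229.0 m³/s.
V = ΣQ_DR · Δt = 229.0 × 21600 s = 4.946 × 10^6 m³.
Over A = 547 km², depth = V / A = 9.04 mm.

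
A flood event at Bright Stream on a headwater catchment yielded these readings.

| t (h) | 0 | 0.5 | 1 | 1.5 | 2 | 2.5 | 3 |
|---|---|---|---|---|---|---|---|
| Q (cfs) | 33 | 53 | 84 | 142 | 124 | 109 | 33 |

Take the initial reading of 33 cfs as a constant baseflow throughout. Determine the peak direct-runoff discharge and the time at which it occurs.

Subtracting baseflow gives direct-runoff ordinates: 0.0, 20.0, 51.0, 109.0, 91.0, 76.0, 0.0 cfs.
The maximum is 109.0 cfs, occurring at the reading for t = 1.5 h.

Q_p = 109.0 cfs at t = 1.5 h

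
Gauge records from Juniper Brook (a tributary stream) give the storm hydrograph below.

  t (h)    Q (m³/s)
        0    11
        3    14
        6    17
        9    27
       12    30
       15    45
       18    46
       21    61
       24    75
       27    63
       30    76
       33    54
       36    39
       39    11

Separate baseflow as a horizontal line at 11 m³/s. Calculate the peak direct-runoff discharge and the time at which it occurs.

Subtracting baseflow gives direct-runoff ordinates: 0.0, 3.0, 6.0, 16.0, 19.0, 34.0, 35.0, 50.0, 64.0, 52.0, 65.0, 43.0, 28.0, 0.0 m³/s.
The maximum is 65.0 m³/s, occurring at the reading for t = 30 h.

Q_p = 65.0 m³/s at t = 30 h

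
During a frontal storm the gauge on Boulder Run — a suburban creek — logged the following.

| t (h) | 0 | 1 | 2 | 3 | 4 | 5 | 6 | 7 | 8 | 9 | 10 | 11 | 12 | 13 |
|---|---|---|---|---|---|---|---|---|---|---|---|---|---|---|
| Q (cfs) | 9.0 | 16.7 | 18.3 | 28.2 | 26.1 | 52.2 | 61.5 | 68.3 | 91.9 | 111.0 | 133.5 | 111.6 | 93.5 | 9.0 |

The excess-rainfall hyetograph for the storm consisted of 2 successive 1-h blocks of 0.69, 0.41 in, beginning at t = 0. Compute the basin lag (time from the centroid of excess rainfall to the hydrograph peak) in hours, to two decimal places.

Centroid of excess rainfall: t_c = Σ P_i·t̄_i / ΣP_i = 0.8727 h (block centres at 0.5, 1.5 h).
Hydrograph peak occurs at t = 10 h, so basin lag t_L = 10 − 0.8727 = 9.13 h.

t_L ≈ 9.13 h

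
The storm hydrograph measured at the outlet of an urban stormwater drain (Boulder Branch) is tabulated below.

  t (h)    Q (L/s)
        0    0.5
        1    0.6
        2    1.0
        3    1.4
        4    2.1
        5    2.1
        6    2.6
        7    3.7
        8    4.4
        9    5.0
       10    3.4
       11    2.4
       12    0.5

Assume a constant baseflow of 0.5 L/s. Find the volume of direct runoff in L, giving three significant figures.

Direct-runoff ordinates (Q − Q_b): 0.0, 0.1, 0.5, 0.9, 1.6, 1.6, 2.1, 3.2, 3.9, 4.5, 2.9, 1.9, 0.0 L/s.
ΣQ_DR = 23.20 L/s.
With Δt = 1 h = 3600 s, V = ΣQ_DR · Δt = 23.20 × 3600 = 83500 L.

V ≈ 83500 L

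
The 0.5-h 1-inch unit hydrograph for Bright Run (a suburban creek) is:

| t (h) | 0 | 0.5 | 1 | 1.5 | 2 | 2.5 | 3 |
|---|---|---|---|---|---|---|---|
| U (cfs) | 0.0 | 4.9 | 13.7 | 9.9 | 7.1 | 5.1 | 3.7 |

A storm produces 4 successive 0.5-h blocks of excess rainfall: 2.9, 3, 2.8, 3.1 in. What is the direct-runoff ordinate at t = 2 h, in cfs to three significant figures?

By discrete convolution, Q_j = Σ (P_i / 1 in) · U_{j−i}.
At t = 2 h (j=4): Q = (2.9/1)·7.1 + (3/1)·9.9 + (2.8/1)·13.7 + (3.1/1)·4.9 = 104 cfs.

Q ≈ 104 cfs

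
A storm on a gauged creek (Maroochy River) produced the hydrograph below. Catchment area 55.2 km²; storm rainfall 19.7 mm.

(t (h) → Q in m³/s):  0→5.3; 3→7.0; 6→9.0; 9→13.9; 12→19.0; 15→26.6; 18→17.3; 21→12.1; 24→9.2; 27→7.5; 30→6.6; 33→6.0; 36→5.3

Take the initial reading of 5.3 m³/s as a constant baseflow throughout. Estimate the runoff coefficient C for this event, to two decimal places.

C ≈ 0.75

ΣQ_DR = 75.90 m³/s; V = ΣQ_DR·Δt = 8.197 × 10^5 m³.
Runoff depth d = V / A = 14.85 mm.
C = d / P = 14.85 / 19.7 = 0.75.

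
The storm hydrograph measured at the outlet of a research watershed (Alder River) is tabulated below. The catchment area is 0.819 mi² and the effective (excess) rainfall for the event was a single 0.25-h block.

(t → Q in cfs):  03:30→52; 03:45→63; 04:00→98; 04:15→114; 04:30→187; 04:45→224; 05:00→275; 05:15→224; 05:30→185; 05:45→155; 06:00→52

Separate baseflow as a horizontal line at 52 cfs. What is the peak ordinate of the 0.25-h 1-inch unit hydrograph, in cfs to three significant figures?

Direct runoff: 0.0, 11.0, 46.0, 62.0, 135.0, 172.0, 223.0, 172.0, 133.0, 103.0, 0.0 cfs; ΣQ_DR = 1057 cfs, peak = 223.0 cfs.
Runoff depth d = ΣQ_DR·Δt / A = 1057 × 900 / (0.819 mi²) = 0.5000 in.
The 1-inch UH is the DRH scaled by (1 in)/d, so U_p = 223.0 × 1/0.5000 = 446 cfs.

U_p ≈ 446 cfs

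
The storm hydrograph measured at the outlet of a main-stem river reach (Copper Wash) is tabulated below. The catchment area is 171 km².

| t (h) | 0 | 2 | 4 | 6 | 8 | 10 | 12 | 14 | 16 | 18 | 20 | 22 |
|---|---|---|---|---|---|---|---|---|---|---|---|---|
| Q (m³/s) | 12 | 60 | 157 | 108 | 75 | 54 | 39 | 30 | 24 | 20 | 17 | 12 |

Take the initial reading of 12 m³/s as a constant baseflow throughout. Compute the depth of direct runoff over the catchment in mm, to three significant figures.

d ≈ 19.5 mm

Direct runoff: 0.0, 48.0, 145.0, 96.0, 63.0, 42.0, 27.0, 18.0, 12.0, 8.0, 5.0, 0.0 m³/s; ΣQ_DR = 464.0 m³/s.
V = ΣQ_DR · Δt = 464.0 × 7200 s = 3.341 × 10^6 m³.
Over A = 171 km², depth = V / A = 19.5 mm.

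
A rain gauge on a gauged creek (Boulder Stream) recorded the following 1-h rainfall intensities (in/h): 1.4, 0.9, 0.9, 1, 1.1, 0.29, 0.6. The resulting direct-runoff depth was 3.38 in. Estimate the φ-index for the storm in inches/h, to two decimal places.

φ ≈ 0.42 in/h

Only the 6 blocks with intensity above φ contribute runoff: 1.4, 0.9, 0.9, 1, 1.1, 0.6 in/h.
Σ(I−φ)·Δt = d  ⇒  (1.4+0.9+0.9+1+1.1+0.6 − 6φ)·1 = 3.38
φ = (5.900 − 3.38/1) / 6 = 0.42 in/h.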